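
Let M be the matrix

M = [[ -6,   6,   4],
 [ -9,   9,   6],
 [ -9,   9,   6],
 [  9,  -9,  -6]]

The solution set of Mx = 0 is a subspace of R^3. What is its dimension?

Row reduce to echelon form.
R2 ← R2 − (3/2)·R1: [0, 0, 0]
R3 ← R3 − (3/2)·R1: [0, 0, 0]
R4 ← R4 + (3/2)·R1: [0, 0, 0]
1 nonzero row, so rank(M) = 1.
M has 3 columns; by rank–nullity, nullity = 3 − 1 = 2.

2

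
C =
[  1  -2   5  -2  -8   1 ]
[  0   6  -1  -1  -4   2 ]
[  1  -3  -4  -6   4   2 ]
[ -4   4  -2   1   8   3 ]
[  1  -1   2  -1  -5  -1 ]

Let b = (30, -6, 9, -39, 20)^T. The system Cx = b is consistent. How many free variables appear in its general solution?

Row reduce the augmented matrix [C | b].
R3 ← R3 − R1: [0, -1, -9, -4, 12, 1, -21]
R4 ← R4 + (4)·R1: [0, -4, 18, -7, -24, 7, 81]
R5 ← R5 − R1: [0, 1, -3, 1, 3, -2, -10]
R3 ← R3 + (1/6)·R2: [0, 0, -55/6, -25/6, 34/3, 4/3, -22]
R4 ← R4 + (2/3)·R2: [0, 0, 52/3, -23/3, -80/3, 25/3, 77]
R5 ← R5 − (1/6)·R2: [0, 0, -17/6, 7/6, 11/3, -7/3, -9]
R4 ← R4 + (104/55)·R3: [0, 0, 0, -171/11, -288/55, 597/55, 177/5]
R5 ← R5 − (17/55)·R3: [0, 0, 0, 27/11, 9/55, -151/55, -11/5]
R5 ← R5 + (3/19)·R4: [0, 0, 0, 0, -63/95, -98/95, 322/95]
The echelon form has 5 nonzero rows, and every pivot lies in the first 6 columns, so rank(C) = rank([C|b]) = 5.
The system is consistent.
Free variables = (unknowns) − (rank) = 6 − 5 = 1.

1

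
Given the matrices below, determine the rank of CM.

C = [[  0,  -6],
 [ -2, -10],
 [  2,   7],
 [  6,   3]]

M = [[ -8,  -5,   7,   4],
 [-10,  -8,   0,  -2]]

2

First compute CM:
[[ 60,  48,   0,  12],
 [116,  90, -14,  12],
 [-86, -66,  14,  -6],
 [-78, -54,  42,  18]]
Now row reduce the product.
R2 ← R2 − (29/15)·R1: [0, -14/5, -14, -56/5]
R3 ← R3 + (43/30)·R1: [0, 14/5, 14, 56/5]
R4 ← R4 + (13/10)·R1: [0, 42/5, 42, 168/5]
R3 ← R3 + R2: [0, 0, 0, 0]
R4 ← R4 + (3)·R2: [0, 0, 0, 0]
2 nonzero rows, so rank(CM) = 2.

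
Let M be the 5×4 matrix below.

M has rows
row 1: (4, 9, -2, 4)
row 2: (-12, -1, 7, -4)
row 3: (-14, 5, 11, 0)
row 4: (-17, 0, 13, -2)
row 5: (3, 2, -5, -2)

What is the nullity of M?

Row reduce to echelon form.
R2 ← R2 + (3)·R1: [0, 26, 1, 8]
R3 ← R3 + (7/2)·R1: [0, 73/2, 4, 14]
R4 ← R4 + (17/4)·R1: [0, 153/4, 9/2, 15]
R5 ← R5 − (3/4)·R1: [0, -19/4, -7/2, -5]
R3 ← R3 − (73/52)·R2: [0, 0, 135/52, 36/13]
R4 ← R4 − (153/104)·R2: [0, 0, 315/104, 42/13]
R5 ← R5 + (19/104)·R2: [0, 0, -345/104, -46/13]
R4 ← R4 − (7/6)·R3: [0, 0, 0, 0]
R5 ← R5 + (23/18)·R3: [0, 0, 0, 0]
3 nonzero rows, so rank(M) = 3.
M has 4 columns; by rank–nullity, nullity = 4 − 3 = 1.

1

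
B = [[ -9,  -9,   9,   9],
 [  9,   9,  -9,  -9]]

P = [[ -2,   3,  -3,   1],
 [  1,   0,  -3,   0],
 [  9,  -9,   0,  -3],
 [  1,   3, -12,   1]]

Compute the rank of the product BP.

1

First compute BP:
[[ 99, -81, -54, -27],
 [-99,  81,  54,  27]]
Now row reduce the product.
R2 ← R2 + R1: [0, 0, 0, 0]
1 nonzero row, so rank(BP) = 1.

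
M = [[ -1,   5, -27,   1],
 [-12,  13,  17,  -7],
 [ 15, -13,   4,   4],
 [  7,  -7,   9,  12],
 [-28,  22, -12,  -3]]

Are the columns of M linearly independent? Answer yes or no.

Row reduce M to echelon form.
R2 ← R2 − (12)·R1: [0, -47, 341, -19]
R3 ← R3 + (15)·R1: [0, 62, -401, 19]
R4 ← R4 + (7)·R1: [0, 28, -180, 19]
R5 ← R5 − (28)·R1: [0, -118, 744, -31]
R3 ← R3 + (62/47)·R2: [0, 0, 2295/47, -285/47]
R4 ← R4 + (28/47)·R2: [0, 0, 1088/47, 361/47]
R5 ← R5 − (118/47)·R2: [0, 0, -5270/47, 785/47]
R4 ← R4 − (64/135)·R3: [0, 0, 0, 95/9]
R5 ← R5 + (62/27)·R3: [0, 0, 0, 25/9]
R5 ← R5 − (5/19)·R4: [0, 0, 0, 0]
4 pivots among 4 columns.
Every column is a pivot column, so the columns are linearly independent.

yes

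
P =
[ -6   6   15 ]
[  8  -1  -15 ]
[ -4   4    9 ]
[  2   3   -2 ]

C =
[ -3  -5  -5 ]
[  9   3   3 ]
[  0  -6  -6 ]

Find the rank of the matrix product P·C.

First compute PC:
[[ 72, -42, -42],
 [-33,  47,  47],
 [ 48, -22, -22],
 [ 21,  11,  11]]
Now row reduce the product.
R2 ← R2 + (11/24)·R1: [0, 111/4, 111/4]
R3 ← R3 − (2/3)·R1: [0, 6, 6]
R4 ← R4 − (7/24)·R1: [0, 93/4, 93/4]
R3 ← R3 − (8/37)·R2: [0, 0, 0]
R4 ← R4 − (31/37)·R2: [0, 0, 0]
2 nonzero rows, so rank(PC) = 2.

2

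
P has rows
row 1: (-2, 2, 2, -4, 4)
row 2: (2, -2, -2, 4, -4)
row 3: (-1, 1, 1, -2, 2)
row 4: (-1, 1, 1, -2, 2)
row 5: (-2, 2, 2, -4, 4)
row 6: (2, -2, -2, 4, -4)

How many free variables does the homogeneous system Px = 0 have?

4

Row reduce to echelon form.
R2 ← R2 + R1: [0, 0, 0, 0, 0]
R3 ← R3 − (1/2)·R1: [0, 0, 0, 0, 0]
R4 ← R4 − (1/2)·R1: [0, 0, 0, 0, 0]
R5 ← R5 − R1: [0, 0, 0, 0, 0]
R6 ← R6 + R1: [0, 0, 0, 0, 0]
1 nonzero row, so rank(P) = 1.
P has 5 columns; by rank–nullity, nullity = 5 − 1 = 4.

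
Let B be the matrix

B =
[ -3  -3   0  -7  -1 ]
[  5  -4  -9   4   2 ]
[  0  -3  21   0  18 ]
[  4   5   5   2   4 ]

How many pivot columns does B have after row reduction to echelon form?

Row reduce to echelon form.
R2 ← R2 + (5/3)·R1: [0, -9, -9, -23/3, 1/3]
R4 ← R4 + (4/3)·R1: [0, 1, 5, -22/3, 8/3]
R3 ← R3 − (1/3)·R2: [0, 0, 24, 23/9, 161/9]
R4 ← R4 + (1/9)·R2: [0, 0, 4, -221/27, 73/27]
R4 ← R4 − (1/6)·R3: [0, 0, 0, -155/18, -5/18]
Echelon form has 4 nonzero rows, so rank(B) = 4.
Each nonzero row contributes one pivot column: 4 pivot columns.

4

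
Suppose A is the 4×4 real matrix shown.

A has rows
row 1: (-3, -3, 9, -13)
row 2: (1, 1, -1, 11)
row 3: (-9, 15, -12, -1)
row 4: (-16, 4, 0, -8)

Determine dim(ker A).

Row reduce to echelon form.
R2 ← R2 + (1/3)·R1: [0, 0, 2, 20/3]
R3 ← R3 − (3)·R1: [0, 24, -39, 38]
R4 ← R4 − (16/3)·R1: [0, 20, -48, 184/3]
Swap R2 ↔ R3
R4 ← R4 − (5/6)·R2: [0, 0, -31/2, 89/3]
R4 ← R4 + (31/4)·R3: [0, 0, 0, 244/3]
4 nonzero rows, so rank(A) = 4.
A has 4 columns; by rank–nullity, nullity = 4 − 4 = 0.

0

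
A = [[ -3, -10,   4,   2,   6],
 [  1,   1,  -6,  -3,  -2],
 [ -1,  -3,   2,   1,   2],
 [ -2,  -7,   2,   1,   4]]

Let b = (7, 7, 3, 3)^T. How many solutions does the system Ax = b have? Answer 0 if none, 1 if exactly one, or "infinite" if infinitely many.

Row reduce the augmented matrix [A | b].
R2 ← R2 + (1/3)·R1: [0, -7/3, -14/3, -7/3, 0, 28/3]
R3 ← R3 − (1/3)·R1: [0, 1/3, 2/3, 1/3, 0, 2/3]
R4 ← R4 − (2/3)·R1: [0, -1/3, -2/3, -1/3, 0, -5/3]
R3 ← R3 + (1/7)·R2: [0, 0, 0, 0, 0, 2]
R4 ← R4 − (1/7)·R2: [0, 0, 0, 0, 0, -3]
R4 ← R4 + (3/2)·R3: [0, 0, 0, 0, 0, 0]
The echelon form has 3 nonzero rows; the last pivot sits in the augmented column, so rank(A) = 2 but rank([A|b]) = 3.
Since the ranks differ, the system is inconsistent.
It has no solutions.

0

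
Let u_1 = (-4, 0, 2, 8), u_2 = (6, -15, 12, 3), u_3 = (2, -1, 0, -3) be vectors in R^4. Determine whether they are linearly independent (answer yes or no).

no

Form the matrix with these vectors as rows and row reduce.
R2 ← R2 + (3/2)·R1: [0, -15, 15, 15]
R3 ← R3 + (1/2)·R1: [0, -1, 1, 1]
R3 ← R3 − (1/15)·R2: [0, 0, 0, 0]
2 nonzero rows, so the 3 vectors span a space of dimension 2.
Since 2 < 3, the vectors are linearly dependent.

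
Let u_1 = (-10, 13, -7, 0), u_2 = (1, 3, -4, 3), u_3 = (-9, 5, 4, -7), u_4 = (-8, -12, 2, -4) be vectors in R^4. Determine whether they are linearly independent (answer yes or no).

Form the matrix with these vectors as rows and row reduce.
R2 ← R2 + (1/10)·R1: [0, 43/10, -47/10, 3]
R3 ← R3 − (9/10)·R1: [0, -67/10, 103/10, -7]
R4 ← R4 − (4/5)·R1: [0, -112/5, 38/5, -4]
R3 ← R3 + (67/43)·R2: [0, 0, 128/43, -100/43]
R4 ← R4 + (224/43)·R2: [0, 0, -726/43, 500/43]
R4 ← R4 + (363/64)·R3: [0, 0, 0, -25/16]
4 nonzero rows, so the 4 vectors span a space of dimension 4.
Since 4 = 4, the vectors are linearly independent.

yes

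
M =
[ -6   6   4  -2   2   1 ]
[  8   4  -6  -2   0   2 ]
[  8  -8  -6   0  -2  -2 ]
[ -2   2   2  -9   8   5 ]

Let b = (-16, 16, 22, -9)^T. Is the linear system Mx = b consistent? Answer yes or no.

Row reduce the augmented matrix [M | b].
R2 ← R2 + (4/3)·R1: [0, 12, -2/3, -14/3, 8/3, 10/3, -16/3]
R3 ← R3 + (4/3)·R1: [0, 0, -2/3, -8/3, 2/3, -2/3, 2/3]
R4 ← R4 − (1/3)·R1: [0, 0, 2/3, -25/3, 22/3, 14/3, -11/3]
R4 ← R4 + R3: [0, 0, 0, -11, 8, 4, -3]
The echelon form has 4 nonzero rows, and every pivot lies in the first 6 columns, so rank(M) = rank([M|b]) = 4.
The system is consistent.

yes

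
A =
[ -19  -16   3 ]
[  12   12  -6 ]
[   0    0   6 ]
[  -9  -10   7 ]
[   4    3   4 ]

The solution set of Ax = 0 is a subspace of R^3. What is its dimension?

0

Row reduce to echelon form.
R2 ← R2 + (12/19)·R1: [0, 36/19, -78/19]
R4 ← R4 − (9/19)·R1: [0, -46/19, 106/19]
R5 ← R5 + (4/19)·R1: [0, -7/19, 88/19]
R4 ← R4 + (23/18)·R2: [0, 0, 1/3]
R5 ← R5 + (7/36)·R2: [0, 0, 23/6]
R4 ← R4 − (1/18)·R3: [0, 0, 0]
R5 ← R5 − (23/36)·R3: [0, 0, 0]
3 nonzero rows, so rank(A) = 3.
A has 3 columns; by rank–nullity, nullity = 3 − 3 = 0.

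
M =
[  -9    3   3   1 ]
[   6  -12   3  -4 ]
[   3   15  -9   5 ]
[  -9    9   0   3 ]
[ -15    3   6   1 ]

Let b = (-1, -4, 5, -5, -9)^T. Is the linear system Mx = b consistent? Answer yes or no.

Row reduce the augmented matrix [M | b].
R2 ← R2 + (2/3)·R1: [0, -10, 5, -10/3, -14/3]
R3 ← R3 + (1/3)·R1: [0, 16, -8, 16/3, 14/3]
R4 ← R4 − R1: [0, 6, -3, 2, -4]
R5 ← R5 − (5/3)·R1: [0, -2, 1, -2/3, -22/3]
R3 ← R3 + (8/5)·R2: [0, 0, 0, 0, -14/5]
R4 ← R4 + (3/5)·R2: [0, 0, 0, 0, -34/5]
R5 ← R5 − (1/5)·R2: [0, 0, 0, 0, -32/5]
R4 ← R4 − (17/7)·R3: [0, 0, 0, 0, 0]
R5 ← R5 − (16/7)·R3: [0, 0, 0, 0, 0]
The echelon form has 3 nonzero rows; the last pivot sits in the augmented column, so rank(M) = 2 but rank([M|b]) = 3.
Since the ranks differ, the system is inconsistent.

no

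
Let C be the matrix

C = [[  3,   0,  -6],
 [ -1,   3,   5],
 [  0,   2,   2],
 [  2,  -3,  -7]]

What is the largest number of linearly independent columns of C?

Row reduce to echelon form.
R2 ← R2 + (1/3)·R1: [0, 3, 3]
R4 ← R4 − (2/3)·R1: [0, -3, -3]
R3 ← R3 − (2/3)·R2: [0, 0, 0]
R4 ← R4 + R2: [0, 0, 0]
Echelon form has 2 nonzero rows, so rank(C) = 2.
The rank gives the maximum number of linearly independent columns: 2.

2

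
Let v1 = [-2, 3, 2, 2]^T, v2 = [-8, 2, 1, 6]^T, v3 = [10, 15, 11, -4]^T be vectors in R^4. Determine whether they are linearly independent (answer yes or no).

Form the matrix with these vectors as rows and row reduce.
R2 ← R2 − (4)·R1: [0, -10, -7, -2]
R3 ← R3 + (5)·R1: [0, 30, 21, 6]
R3 ← R3 + (3)·R2: [0, 0, 0, 0]
2 nonzero rows, so the 3 vectors span a space of dimension 2.
Since 2 < 3, the vectors are linearly dependent.

no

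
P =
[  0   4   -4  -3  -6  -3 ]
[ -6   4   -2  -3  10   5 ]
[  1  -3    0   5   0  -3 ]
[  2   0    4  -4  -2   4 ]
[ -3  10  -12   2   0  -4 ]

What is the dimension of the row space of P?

5

Row reduce to echelon form.
Swap R1 ↔ R2
R3 ← R3 + (1/6)·R1: [0, -7/3, -1/3, 9/2, 5/3, -13/6]
R4 ← R4 + (1/3)·R1: [0, 4/3, 10/3, -5, 4/3, 17/3]
R5 ← R5 − (1/2)·R1: [0, 8, -11, 7/2, -5, -13/2]
R3 ← R3 + (7/12)·R2: [0, 0, -8/3, 11/4, -11/6, -47/12]
R4 ← R4 − (1/3)·R2: [0, 0, 14/3, -4, 10/3, 20/3]
R5 ← R5 − (2)·R2: [0, 0, -3, 19/2, 7, -1/2]
R4 ← R4 + (7/4)·R3: [0, 0, 0, 13/16, 1/8, -3/16]
R5 ← R5 − (9/8)·R3: [0, 0, 0, 205/32, 145/16, 125/32]
R5 ← R5 − (205/26)·R4: [0, 0, 0, 0, 105/13, 70/13]
Echelon form has 5 nonzero rows, so rank(P) = 5.
The row space has dimension equal to the rank: 5.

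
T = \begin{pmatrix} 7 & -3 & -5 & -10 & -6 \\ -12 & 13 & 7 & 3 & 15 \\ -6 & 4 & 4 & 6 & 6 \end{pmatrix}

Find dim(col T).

2

Row reduce to echelon form.
R2 ← R2 + (12/7)·R1: [0, 55/7, -11/7, -99/7, 33/7]
R3 ← R3 + (6/7)·R1: [0, 10/7, -2/7, -18/7, 6/7]
R3 ← R3 − (2/11)·R2: [0, 0, 0, 0, 0]
Echelon form has 2 nonzero rows, so rank(T) = 2.
The column space has dimension equal to the rank: 2.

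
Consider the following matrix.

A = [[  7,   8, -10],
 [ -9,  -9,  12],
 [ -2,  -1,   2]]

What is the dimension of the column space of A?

2

Row reduce to echelon form.
R2 ← R2 + (9/7)·R1: [0, 9/7, -6/7]
R3 ← R3 + (2/7)·R1: [0, 9/7, -6/7]
R3 ← R3 − R2: [0, 0, 0]
Echelon form has 2 nonzero rows, so rank(A) = 2.
The column space has dimension equal to the rank: 2.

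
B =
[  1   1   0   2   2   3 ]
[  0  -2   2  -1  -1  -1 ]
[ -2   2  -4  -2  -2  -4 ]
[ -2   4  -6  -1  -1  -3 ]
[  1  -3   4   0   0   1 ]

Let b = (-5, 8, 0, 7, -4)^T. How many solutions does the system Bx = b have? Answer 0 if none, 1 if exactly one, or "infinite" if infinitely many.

Row reduce the augmented matrix [B | b].
R3 ← R3 + (2)·R1: [0, 4, -4, 2, 2, 2, -10]
R4 ← R4 + (2)·R1: [0, 6, -6, 3, 3, 3, -3]
R5 ← R5 − R1: [0, -4, 4, -2, -2, -2, 1]
R3 ← R3 + (2)·R2: [0, 0, 0, 0, 0, 0, 6]
R4 ← R4 + (3)·R2: [0, 0, 0, 0, 0, 0, 21]
R5 ← R5 − (2)·R2: [0, 0, 0, 0, 0, 0, -15]
R4 ← R4 − (7/2)·R3: [0, 0, 0, 0, 0, 0, 0]
R5 ← R5 + (5/2)·R3: [0, 0, 0, 0, 0, 0, 0]
The echelon form has 3 nonzero rows; the last pivot sits in the augmented column, so rank(B) = 2 but rank([B|b]) = 3.
Since the ranks differ, the system is inconsistent.
It has no solutions.

0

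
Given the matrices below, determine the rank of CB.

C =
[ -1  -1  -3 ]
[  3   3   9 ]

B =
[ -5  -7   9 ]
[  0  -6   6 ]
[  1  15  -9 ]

First compute CB:
[[  2, -32,  12],
 [ -6,  96, -36]]
Now row reduce the product.
R2 ← R2 + (3)·R1: [0, 0, 0]
1 nonzero row, so rank(CB) = 1.

1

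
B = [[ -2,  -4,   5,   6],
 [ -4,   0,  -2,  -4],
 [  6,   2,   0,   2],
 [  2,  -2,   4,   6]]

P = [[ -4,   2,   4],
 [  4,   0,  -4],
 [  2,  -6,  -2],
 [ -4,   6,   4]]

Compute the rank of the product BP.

2

First compute BP:
[[-22,   2,  22],
 [ 28, -20, -28],
 [-24,  24,  24],
 [-32,  16,  32]]
Now row reduce the product.
R2 ← R2 + (14/11)·R1: [0, -192/11, 0]
R3 ← R3 − (12/11)·R1: [0, 240/11, 0]
R4 ← R4 − (16/11)·R1: [0, 144/11, 0]
R3 ← R3 + (5/4)·R2: [0, 0, 0]
R4 ← R4 + (3/4)·R2: [0, 0, 0]
2 nonzero rows, so rank(BP) = 2.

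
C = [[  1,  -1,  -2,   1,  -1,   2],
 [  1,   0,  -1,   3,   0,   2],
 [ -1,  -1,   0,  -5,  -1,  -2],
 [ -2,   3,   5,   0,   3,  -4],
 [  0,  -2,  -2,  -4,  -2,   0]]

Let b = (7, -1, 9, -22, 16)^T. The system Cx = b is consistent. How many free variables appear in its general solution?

4

Row reduce the augmented matrix [C | b].
R2 ← R2 − R1: [0, 1, 1, 2, 1, 0, -8]
R3 ← R3 + R1: [0, -2, -2, -4, -2, 0, 16]
R4 ← R4 + (2)·R1: [0, 1, 1, 2, 1, 0, -8]
R3 ← R3 + (2)·R2: [0, 0, 0, 0, 0, 0, 0]
R4 ← R4 − R2: [0, 0, 0, 0, 0, 0, 0]
R5 ← R5 + (2)·R2: [0, 0, 0, 0, 0, 0, 0]
The echelon form has 2 nonzero rows, and every pivot lies in the first 6 columns, so rank(C) = rank([C|b]) = 2.
The system is consistent.
Free variables = (unknowns) − (rank) = 6 − 2 = 4.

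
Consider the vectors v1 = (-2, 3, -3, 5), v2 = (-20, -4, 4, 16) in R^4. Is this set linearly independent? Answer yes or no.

Form the matrix with these vectors as rows and row reduce.
R2 ← R2 − (10)·R1: [0, -34, 34, -34]
2 nonzero rows, so the 2 vectors span a space of dimension 2.
Since 2 = 2, the vectors are linearly independent.

yes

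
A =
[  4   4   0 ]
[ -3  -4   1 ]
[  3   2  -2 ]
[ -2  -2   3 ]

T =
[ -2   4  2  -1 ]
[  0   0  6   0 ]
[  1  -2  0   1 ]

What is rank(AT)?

3

First compute AT:
[[ -8,  16,  32,  -4],
 [  7, -14, -30,   4],
 [ -8,  16,  18,  -5],
 [  7, -14, -16,   5]]
Now row reduce the product.
R2 ← R2 + (7/8)·R1: [0, 0, -2, 1/2]
R3 ← R3 − R1: [0, 0, -14, -1]
R4 ← R4 + (7/8)·R1: [0, 0, 12, 3/2]
R3 ← R3 − (7)·R2: [0, 0, 0, -9/2]
R4 ← R4 + (6)·R2: [0, 0, 0, 9/2]
R4 ← R4 + R3: [0, 0, 0, 0]
3 nonzero rows, so rank(AT) = 3.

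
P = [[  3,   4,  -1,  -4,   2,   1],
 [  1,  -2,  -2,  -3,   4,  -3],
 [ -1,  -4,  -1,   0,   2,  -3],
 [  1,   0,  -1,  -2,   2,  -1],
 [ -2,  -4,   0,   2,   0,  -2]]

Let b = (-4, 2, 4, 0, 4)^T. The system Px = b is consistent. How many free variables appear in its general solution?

4

Row reduce the augmented matrix [P | b].
R2 ← R2 − (1/3)·R1: [0, -10/3, -5/3, -5/3, 10/3, -10/3, 10/3]
R3 ← R3 + (1/3)·R1: [0, -8/3, -4/3, -4/3, 8/3, -8/3, 8/3]
R4 ← R4 − (1/3)·R1: [0, -4/3, -2/3, -2/3, 4/3, -4/3, 4/3]
R5 ← R5 + (2/3)·R1: [0, -4/3, -2/3, -2/3, 4/3, -4/3, 4/3]
R3 ← R3 − (4/5)·R2: [0, 0, 0, 0, 0, 0, 0]
R4 ← R4 − (2/5)·R2: [0, 0, 0, 0, 0, 0, 0]
R5 ← R5 − (2/5)·R2: [0, 0, 0, 0, 0, 0, 0]
The echelon form has 2 nonzero rows, and every pivot lies in the first 6 columns, so rank(P) = rank([P|b]) = 2.
The system is consistent.
Free variables = (unknowns) − (rank) = 6 − 2 = 4.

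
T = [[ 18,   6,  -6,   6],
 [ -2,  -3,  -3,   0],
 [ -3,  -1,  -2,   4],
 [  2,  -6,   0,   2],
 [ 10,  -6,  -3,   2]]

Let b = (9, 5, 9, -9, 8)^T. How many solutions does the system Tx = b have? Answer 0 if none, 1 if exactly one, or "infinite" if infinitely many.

Row reduce the augmented matrix [T | b].
R2 ← R2 + (1/9)·R1: [0, -7/3, -11/3, 2/3, 6]
R3 ← R3 + (1/6)·R1: [0, 0, -3, 5, 21/2]
R4 ← R4 − (1/9)·R1: [0, -20/3, 2/3, 4/3, -10]
R5 ← R5 − (5/9)·R1: [0, -28/3, 1/3, -4/3, 3]
R4 ← R4 − (20/7)·R2: [0, 0, 78/7, -4/7, -190/7]
R5 ← R5 − (4)·R2: [0, 0, 15, -4, -21]
R4 ← R4 + (26/7)·R3: [0, 0, 0, 18, 83/7]
R5 ← R5 + (5)·R3: [0, 0, 0, 21, 63/2]
R5 ← R5 − (7/6)·R4: [0, 0, 0, 0, 53/3]
The echelon form has 5 nonzero rows; the last pivot sits in the augmented column, so rank(T) = 4 but rank([T|b]) = 5.
Since the ranks differ, the system is inconsistent.
It has no solutions.

0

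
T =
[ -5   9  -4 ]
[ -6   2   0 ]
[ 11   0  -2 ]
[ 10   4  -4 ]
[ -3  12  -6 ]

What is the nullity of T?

1

Row reduce to echelon form.
R2 ← R2 − (6/5)·R1: [0, -44/5, 24/5]
R3 ← R3 + (11/5)·R1: [0, 99/5, -54/5]
R4 ← R4 + (2)·R1: [0, 22, -12]
R5 ← R5 − (3/5)·R1: [0, 33/5, -18/5]
R3 ← R3 + (9/4)·R2: [0, 0, 0]
R4 ← R4 + (5/2)·R2: [0, 0, 0]
R5 ← R5 + (3/4)·R2: [0, 0, 0]
2 nonzero rows, so rank(T) = 2.
T has 3 columns; by rank–nullity, nullity = 3 − 2 = 1.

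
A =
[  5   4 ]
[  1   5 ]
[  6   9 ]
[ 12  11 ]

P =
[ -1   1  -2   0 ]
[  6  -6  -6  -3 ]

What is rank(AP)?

2

First compute AP:
[[ 19, -19, -34, -12],
 [ 29, -29, -32, -15],
 [ 48, -48, -66, -27],
 [ 54, -54, -90, -33]]
Now row reduce the product.
R2 ← R2 − (29/19)·R1: [0, 0, 378/19, 63/19]
R3 ← R3 − (48/19)·R1: [0, 0, 378/19, 63/19]
R4 ← R4 − (54/19)·R1: [0, 0, 126/19, 21/19]
R3 ← R3 − R2: [0, 0, 0, 0]
R4 ← R4 − (1/3)·R2: [0, 0, 0, 0]
2 nonzero rows, so rank(AP) = 2.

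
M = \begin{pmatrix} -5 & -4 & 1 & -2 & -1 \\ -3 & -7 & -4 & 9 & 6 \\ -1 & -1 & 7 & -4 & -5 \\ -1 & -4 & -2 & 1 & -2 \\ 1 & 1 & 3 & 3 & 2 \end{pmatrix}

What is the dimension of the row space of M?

5

Row reduce to echelon form.
R2 ← R2 − (3/5)·R1: [0, -23/5, -23/5, 51/5, 33/5]
R3 ← R3 − (1/5)·R1: [0, -1/5, 34/5, -18/5, -24/5]
R4 ← R4 − (1/5)·R1: [0, -16/5, -11/5, 7/5, -9/5]
R5 ← R5 + (1/5)·R1: [0, 1/5, 16/5, 13/5, 9/5]
R3 ← R3 − (1/23)·R2: [0, 0, 7, -93/23, -117/23]
R4 ← R4 − (16/23)·R2: [0, 0, 1, -131/23, -147/23]
R5 ← R5 + (1/23)·R2: [0, 0, 3, 70/23, 48/23]
R4 ← R4 − (1/7)·R3: [0, 0, 0, -824/161, -912/161]
R5 ← R5 − (3/7)·R3: [0, 0, 0, 769/161, 687/161]
R5 ← R5 + (769/824)·R4: [0, 0, 0, 0, -105/103]
Echelon form has 5 nonzero rows, so rank(M) = 5.
The row space has dimension equal to the rank: 5.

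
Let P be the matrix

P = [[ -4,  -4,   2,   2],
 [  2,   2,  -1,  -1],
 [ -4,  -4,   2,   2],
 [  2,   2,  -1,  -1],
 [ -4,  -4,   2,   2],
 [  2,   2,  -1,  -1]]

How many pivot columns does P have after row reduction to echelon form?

1

Row reduce to echelon form.
R2 ← R2 + (1/2)·R1: [0, 0, 0, 0]
R3 ← R3 − R1: [0, 0, 0, 0]
R4 ← R4 + (1/2)·R1: [0, 0, 0, 0]
R5 ← R5 − R1: [0, 0, 0, 0]
R6 ← R6 + (1/2)·R1: [0, 0, 0, 0]
Echelon form has 1 nonzero row, so rank(P) = 1.
Each nonzero row contributes one pivot column: 1 pivot columns.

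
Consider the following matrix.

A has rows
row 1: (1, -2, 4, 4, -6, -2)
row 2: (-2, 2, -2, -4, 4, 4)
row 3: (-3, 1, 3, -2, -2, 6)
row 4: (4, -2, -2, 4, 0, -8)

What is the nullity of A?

Row reduce to echelon form.
R2 ← R2 + (2)·R1: [0, -2, 6, 4, -8, 0]
R3 ← R3 + (3)·R1: [0, -5, 15, 10, -20, 0]
R4 ← R4 − (4)·R1: [0, 6, -18, -12, 24, 0]
R3 ← R3 − (5/2)·R2: [0, 0, 0, 0, 0, 0]
R4 ← R4 + (3)·R2: [0, 0, 0, 0, 0, 0]
2 nonzero rows, so rank(A) = 2.
A has 6 columns; by rank–nullity, nullity = 6 − 2 = 4.

4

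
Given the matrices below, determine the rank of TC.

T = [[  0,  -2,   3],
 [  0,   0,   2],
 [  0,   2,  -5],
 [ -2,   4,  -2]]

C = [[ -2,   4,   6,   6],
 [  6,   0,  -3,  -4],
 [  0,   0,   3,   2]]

First compute TC:
[[-12,   0,  15,  14],
 [  0,   0,   6,   4],
 [ 12,   0, -21, -18],
 [ 28,  -8, -30, -32]]
Now row reduce the product.
R3 ← R3 + R1: [0, 0, -6, -4]
R4 ← R4 + (7/3)·R1: [0, -8, 5, 2/3]
Swap R2 ↔ R4
R4 ← R4 + R3: [0, 0, 0, 0]
3 nonzero rows, so rank(TC) = 3.

3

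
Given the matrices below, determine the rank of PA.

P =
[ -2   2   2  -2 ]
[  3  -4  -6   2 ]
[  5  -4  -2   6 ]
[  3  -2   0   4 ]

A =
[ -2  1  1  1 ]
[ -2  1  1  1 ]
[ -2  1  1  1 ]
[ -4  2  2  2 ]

1

First compute PA:
[[  4,  -2,  -2,  -2],
 [  6,  -3,  -3,  -3],
 [-22,  11,  11,  11],
 [-18,   9,   9,   9]]
Now row reduce the product.
R2 ← R2 − (3/2)·R1: [0, 0, 0, 0]
R3 ← R3 + (11/2)·R1: [0, 0, 0, 0]
R4 ← R4 + (9/2)·R1: [0, 0, 0, 0]
1 nonzero row, so rank(PA) = 1.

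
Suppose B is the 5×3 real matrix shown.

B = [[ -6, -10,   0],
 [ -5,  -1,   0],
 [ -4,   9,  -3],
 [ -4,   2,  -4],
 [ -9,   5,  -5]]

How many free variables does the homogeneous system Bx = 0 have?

0

Row reduce to echelon form.
R2 ← R2 − (5/6)·R1: [0, 22/3, 0]
R3 ← R3 − (2/3)·R1: [0, 47/3, -3]
R4 ← R4 − (2/3)·R1: [0, 26/3, -4]
R5 ← R5 − (3/2)·R1: [0, 20, -5]
R3 ← R3 − (47/22)·R2: [0, 0, -3]
R4 ← R4 − (13/11)·R2: [0, 0, -4]
R5 ← R5 − (30/11)·R2: [0, 0, -5]
R4 ← R4 − (4/3)·R3: [0, 0, 0]
R5 ← R5 − (5/3)·R3: [0, 0, 0]
3 nonzero rows, so rank(B) = 3.
B has 3 columns; by rank–nullity, nullity = 3 − 3 = 0.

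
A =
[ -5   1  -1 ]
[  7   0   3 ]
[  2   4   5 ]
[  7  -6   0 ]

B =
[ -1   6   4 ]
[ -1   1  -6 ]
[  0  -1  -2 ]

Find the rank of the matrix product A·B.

First compute AB:
[[  4, -28, -24],
 [ -7,  39,  22],
 [ -6,  11, -26],
 [ -1,  36,  64]]
Now row reduce the product.
R2 ← R2 + (7/4)·R1: [0, -10, -20]
R3 ← R3 + (3/2)·R1: [0, -31, -62]
R4 ← R4 + (1/4)·R1: [0, 29, 58]
R3 ← R3 − (31/10)·R2: [0, 0, 0]
R4 ← R4 + (29/10)·R2: [0, 0, 0]
2 nonzero rows, so rank(AB) = 2.

2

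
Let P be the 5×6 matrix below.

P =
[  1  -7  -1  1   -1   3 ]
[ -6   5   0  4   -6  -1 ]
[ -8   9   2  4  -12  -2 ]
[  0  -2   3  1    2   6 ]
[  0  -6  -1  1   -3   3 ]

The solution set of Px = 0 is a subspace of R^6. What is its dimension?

1

Row reduce to echelon form.
R2 ← R2 + (6)·R1: [0, -37, -6, 10, -12, 17]
R3 ← R3 + (8)·R1: [0, -47, -6, 12, -20, 22]
R3 ← R3 − (47/37)·R2: [0, 0, 60/37, -26/37, -176/37, 15/37]
R4 ← R4 − (2/37)·R2: [0, 0, 123/37, 17/37, 98/37, 188/37]
R5 ← R5 − (6/37)·R2: [0, 0, -1/37, -23/37, -39/37, 9/37]
R4 ← R4 − (41/20)·R3: [0, 0, 0, 19/10, 62/5, 17/4]
R5 ← R5 + (1/60)·R3: [0, 0, 0, -19/30, -17/15, 1/4]
R5 ← R5 + (1/3)·R4: [0, 0, 0, 0, 3, 5/3]
5 nonzero rows, so rank(P) = 5.
P has 6 columns; by rank–nullity, nullity = 6 − 5 = 1.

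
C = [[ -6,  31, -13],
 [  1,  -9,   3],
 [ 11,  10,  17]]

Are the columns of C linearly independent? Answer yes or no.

yes

Row reduce C to echelon form.
R2 ← R2 + (1/6)·R1: [0, -23/6, 5/6]
R3 ← R3 + (11/6)·R1: [0, 401/6, -41/6]
R3 ← R3 + (401/23)·R2: [0, 0, 177/23]
3 pivots among 3 columns.
Every column is a pivot column, so the columns are linearly independent.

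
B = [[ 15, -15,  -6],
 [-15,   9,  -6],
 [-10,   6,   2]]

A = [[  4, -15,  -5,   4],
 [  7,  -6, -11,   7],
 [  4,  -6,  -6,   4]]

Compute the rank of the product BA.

First compute BA:
[[-69, -99, 126, -69],
 [-21, 207,  12, -21],
 [ 10, 102, -28,  10]]
Now row reduce the product.
R2 ← R2 − (7/23)·R1: [0, 5454/23, -606/23, 0]
R3 ← R3 + (10/69)·R1: [0, 2016/23, -224/23, 0]
R3 ← R3 − (112/303)·R2: [0, 0, 0, 0]
2 nonzero rows, so rank(BA) = 2.

2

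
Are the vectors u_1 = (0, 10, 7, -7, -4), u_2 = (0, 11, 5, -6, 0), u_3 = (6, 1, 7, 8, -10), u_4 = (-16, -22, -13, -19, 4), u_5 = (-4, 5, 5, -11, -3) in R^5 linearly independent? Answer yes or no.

no

Form the matrix with these vectors as rows and row reduce.
Swap R1 ↔ R3
R4 ← R4 + (8/3)·R1: [0, -58/3, 17/3, 7/3, -68/3]
R5 ← R5 + (2/3)·R1: [0, 17/3, 29/3, -17/3, -29/3]
R3 ← R3 − (10/11)·R2: [0, 0, 27/11, -17/11, -4]
R4 ← R4 + (58/33)·R2: [0, 0, 159/11, -271/33, -68/3]
R5 ← R5 − (17/33)·R2: [0, 0, 78/11, -85/33, -29/3]
R4 ← R4 − (53/9)·R3: [0, 0, 0, 8/9, 8/9]
R5 ← R5 − (26/9)·R3: [0, 0, 0, 17/9, 17/9]
R5 ← R5 − (17/8)·R4: [0, 0, 0, 0, 0]
4 nonzero rows, so the 5 vectors span a space of dimension 4.
Since 4 < 5, the vectors are linearly dependent.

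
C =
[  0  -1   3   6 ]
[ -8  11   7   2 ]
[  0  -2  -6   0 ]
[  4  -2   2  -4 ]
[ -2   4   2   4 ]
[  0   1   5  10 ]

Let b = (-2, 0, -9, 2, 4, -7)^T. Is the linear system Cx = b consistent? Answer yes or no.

no

Row reduce the augmented matrix [C | b].
Swap R1 ↔ R2
R4 ← R4 + (1/2)·R1: [0, 7/2, 11/2, -3, 2]
R5 ← R5 − (1/4)·R1: [0, 5/4, 1/4, 7/2, 4]
R3 ← R3 − (2)·R2: [0, 0, -12, -12, -5]
R4 ← R4 + (7/2)·R2: [0, 0, 16, 18, -5]
R5 ← R5 + (5/4)·R2: [0, 0, 4, 11, 3/2]
R6 ← R6 + R2: [0, 0, 8, 16, -9]
R4 ← R4 + (4/3)·R3: [0, 0, 0, 2, -35/3]
R5 ← R5 + (1/3)·R3: [0, 0, 0, 7, -1/6]
R6 ← R6 + (2/3)·R3: [0, 0, 0, 8, -37/3]
R5 ← R5 − (7/2)·R4: [0, 0, 0, 0, 122/3]
R6 ← R6 − (4)·R4: [0, 0, 0, 0, 103/3]
R6 ← R6 − (103/122)·R5: [0, 0, 0, 0, 0]
The echelon form has 5 nonzero rows; the last pivot sits in the augmented column, so rank(C) = 4 but rank([C|b]) = 5.
Since the ranks differ, the system is inconsistent.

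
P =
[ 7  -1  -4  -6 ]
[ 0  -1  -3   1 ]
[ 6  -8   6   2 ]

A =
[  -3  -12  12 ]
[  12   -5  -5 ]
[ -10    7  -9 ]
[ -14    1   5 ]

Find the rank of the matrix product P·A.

First compute PA:
[[ 91, -113,  95],
 [  4, -15,  37],
 [-202,  12,  68]]
Now row reduce the product.
R2 ← R2 − (4/91)·R1: [0, -913/91, 2987/91]
R3 ← R3 + (202/91)·R1: [0, -21734/91, 25378/91]
R3 ← R3 − (21734/913)·R2: [0, 0, -458784/913]
3 nonzero rows, so rank(PA) = 3.

3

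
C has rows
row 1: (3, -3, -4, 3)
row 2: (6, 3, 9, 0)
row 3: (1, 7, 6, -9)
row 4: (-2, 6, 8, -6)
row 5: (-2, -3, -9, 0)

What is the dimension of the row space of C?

Row reduce to echelon form.
R2 ← R2 − (2)·R1: [0, 9, 17, -6]
R3 ← R3 − (1/3)·R1: [0, 8, 22/3, -10]
R4 ← R4 + (2/3)·R1: [0, 4, 16/3, -4]
R5 ← R5 + (2/3)·R1: [0, -5, -35/3, 2]
R3 ← R3 − (8/9)·R2: [0, 0, -70/9, -14/3]
R4 ← R4 − (4/9)·R2: [0, 0, -20/9, -4/3]
R5 ← R5 + (5/9)·R2: [0, 0, -20/9, -4/3]
R4 ← R4 − (2/7)·R3: [0, 0, 0, 0]
R5 ← R5 − (2/7)·R3: [0, 0, 0, 0]
Echelon form has 3 nonzero rows, so rank(C) = 3.
The row space has dimension equal to the rank: 3.

3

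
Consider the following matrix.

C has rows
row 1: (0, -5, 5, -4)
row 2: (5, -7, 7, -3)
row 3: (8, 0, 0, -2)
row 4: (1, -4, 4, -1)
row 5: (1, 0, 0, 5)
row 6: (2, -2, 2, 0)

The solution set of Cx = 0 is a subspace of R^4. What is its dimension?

1

Row reduce to echelon form.
Swap R1 ↔ R2
R3 ← R3 − (8/5)·R1: [0, 56/5, -56/5, 14/5]
R4 ← R4 − (1/5)·R1: [0, -13/5, 13/5, -2/5]
R5 ← R5 − (1/5)·R1: [0, 7/5, -7/5, 28/5]
R6 ← R6 − (2/5)·R1: [0, 4/5, -4/5, 6/5]
R3 ← R3 + (56/25)·R2: [0, 0, 0, -154/25]
R4 ← R4 − (13/25)·R2: [0, 0, 0, 42/25]
R5 ← R5 + (7/25)·R2: [0, 0, 0, 112/25]
R6 ← R6 + (4/25)·R2: [0, 0, 0, 14/25]
R4 ← R4 + (3/11)·R3: [0, 0, 0, 0]
R5 ← R5 + (8/11)·R3: [0, 0, 0, 0]
R6 ← R6 + (1/11)·R3: [0, 0, 0, 0]
3 nonzero rows, so rank(C) = 3.
C has 4 columns; by rank–nullity, nullity = 4 − 3 = 1.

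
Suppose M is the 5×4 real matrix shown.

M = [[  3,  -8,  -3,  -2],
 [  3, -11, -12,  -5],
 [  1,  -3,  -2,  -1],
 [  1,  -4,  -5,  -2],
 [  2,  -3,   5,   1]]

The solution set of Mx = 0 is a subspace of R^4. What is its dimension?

2

Row reduce to echelon form.
R2 ← R2 − R1: [0, -3, -9, -3]
R3 ← R3 − (1/3)·R1: [0, -1/3, -1, -1/3]
R4 ← R4 − (1/3)·R1: [0, -4/3, -4, -4/3]
R5 ← R5 − (2/3)·R1: [0, 7/3, 7, 7/3]
R3 ← R3 − (1/9)·R2: [0, 0, 0, 0]
R4 ← R4 − (4/9)·R2: [0, 0, 0, 0]
R5 ← R5 + (7/9)·R2: [0, 0, 0, 0]
2 nonzero rows, so rank(M) = 2.
M has 4 columns; by rank–nullity, nullity = 4 − 2 = 2.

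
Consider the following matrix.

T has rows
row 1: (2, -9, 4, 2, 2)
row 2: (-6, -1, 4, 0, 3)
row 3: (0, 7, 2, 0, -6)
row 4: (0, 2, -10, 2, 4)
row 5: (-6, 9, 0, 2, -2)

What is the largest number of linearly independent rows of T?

Row reduce to echelon form.
R2 ← R2 + (3)·R1: [0, -28, 16, 6, 9]
R5 ← R5 + (3)·R1: [0, -18, 12, 8, 4]
R3 ← R3 + (1/4)·R2: [0, 0, 6, 3/2, -15/4]
R4 ← R4 + (1/14)·R2: [0, 0, -62/7, 17/7, 65/14]
R5 ← R5 − (9/14)·R2: [0, 0, 12/7, 29/7, -25/14]
R4 ← R4 + (31/21)·R3: [0, 0, 0, 65/14, -25/28]
R5 ← R5 − (2/7)·R3: [0, 0, 0, 26/7, -5/7]
R5 ← R5 − (4/5)·R4: [0, 0, 0, 0, 0]
Echelon form has 4 nonzero rows, so rank(T) = 4.
The rank gives the maximum number of linearly independent rows: 4.

4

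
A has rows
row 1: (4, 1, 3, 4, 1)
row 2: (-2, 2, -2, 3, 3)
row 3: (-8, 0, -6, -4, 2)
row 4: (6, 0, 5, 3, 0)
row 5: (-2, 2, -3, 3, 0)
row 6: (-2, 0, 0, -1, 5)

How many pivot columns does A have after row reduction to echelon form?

Row reduce to echelon form.
R2 ← R2 + (1/2)·R1: [0, 5/2, -1/2, 5, 7/2]
R3 ← R3 + (2)·R1: [0, 2, 0, 4, 4]
R4 ← R4 − (3/2)·R1: [0, -3/2, 1/2, -3, -3/2]
R5 ← R5 + (1/2)·R1: [0, 5/2, -3/2, 5, 1/2]
R6 ← R6 + (1/2)·R1: [0, 1/2, 3/2, 1, 11/2]
R3 ← R3 − (4/5)·R2: [0, 0, 2/5, 0, 6/5]
R4 ← R4 + (3/5)·R2: [0, 0, 1/5, 0, 3/5]
R5 ← R5 − R2: [0, 0, -1, 0, -3]
R6 ← R6 − (1/5)·R2: [0, 0, 8/5, 0, 24/5]
R4 ← R4 − (1/2)·R3: [0, 0, 0, 0, 0]
R5 ← R5 + (5/2)·R3: [0, 0, 0, 0, 0]
R6 ← R6 − (4)·R3: [0, 0, 0, 0, 0]
Echelon form has 3 nonzero rows, so rank(A) = 3.
Each nonzero row contributes one pivot column: 3 pivot columns.

3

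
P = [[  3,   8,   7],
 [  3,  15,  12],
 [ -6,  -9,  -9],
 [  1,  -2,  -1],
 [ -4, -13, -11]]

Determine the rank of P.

Row reduce to echelon form.
R2 ← R2 − R1: [0, 7, 5]
R3 ← R3 + (2)·R1: [0, 7, 5]
R4 ← R4 − (1/3)·R1: [0, -14/3, -10/3]
R5 ← R5 + (4/3)·R1: [0, -7/3, -5/3]
R3 ← R3 − R2: [0, 0, 0]
R4 ← R4 + (2/3)·R2: [0, 0, 0]
R5 ← R5 + (1/3)·R2: [0, 0, 0]
Echelon form has 2 nonzero rows, so rank(P) = 2.

2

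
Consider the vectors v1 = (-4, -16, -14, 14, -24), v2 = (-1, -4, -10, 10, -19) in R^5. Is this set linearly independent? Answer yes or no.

Form the matrix with these vectors as rows and row reduce.
R2 ← R2 − (1/4)·R1: [0, 0, -13/2, 13/2, -13]
2 nonzero rows, so the 2 vectors span a space of dimension 2.
Since 2 = 2, the vectors are linearly independent.

yes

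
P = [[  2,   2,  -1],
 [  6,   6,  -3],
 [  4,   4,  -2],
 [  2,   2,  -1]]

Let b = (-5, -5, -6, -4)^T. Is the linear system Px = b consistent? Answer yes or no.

Row reduce the augmented matrix [P | b].
R2 ← R2 − (3)·R1: [0, 0, 0, 10]
R3 ← R3 − (2)·R1: [0, 0, 0, 4]
R4 ← R4 − R1: [0, 0, 0, 1]
R3 ← R3 − (2/5)·R2: [0, 0, 0, 0]
R4 ← R4 − (1/10)·R2: [0, 0, 0, 0]
The echelon form has 2 nonzero rows; the last pivot sits in the augmented column, so rank(P) = 1 but rank([P|b]) = 2.
Since the ranks differ, the system is inconsistent.

no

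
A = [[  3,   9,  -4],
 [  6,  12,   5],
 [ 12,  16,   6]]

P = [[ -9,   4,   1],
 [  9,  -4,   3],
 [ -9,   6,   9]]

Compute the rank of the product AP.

First compute AP:
[[ 90, -48,  -6],
 [  9,   6,  87],
 [-18,  20, 114]]
Now row reduce the product.
R2 ← R2 − (1/10)·R1: [0, 54/5, 438/5]
R3 ← R3 + (1/5)·R1: [0, 52/5, 564/5]
R3 ← R3 − (26/27)·R2: [0, 0, 256/9]
3 nonzero rows, so rank(AP) = 3.

3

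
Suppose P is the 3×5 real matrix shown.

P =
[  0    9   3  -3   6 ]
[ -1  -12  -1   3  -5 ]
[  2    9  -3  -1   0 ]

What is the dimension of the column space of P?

Row reduce to echelon form.
Swap R1 ↔ R2
R3 ← R3 + (2)·R1: [0, -15, -5, 5, -10]
R3 ← R3 + (5/3)·R2: [0, 0, 0, 0, 0]
Echelon form has 2 nonzero rows, so rank(P) = 2.
The column space has dimension equal to the rank: 2.

2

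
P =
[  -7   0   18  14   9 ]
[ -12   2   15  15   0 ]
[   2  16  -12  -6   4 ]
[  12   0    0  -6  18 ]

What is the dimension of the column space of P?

3

Row reduce to echelon form.
R2 ← R2 − (12/7)·R1: [0, 2, -111/7, -9, -108/7]
R3 ← R3 + (2/7)·R1: [0, 16, -48/7, -2, 46/7]
R4 ← R4 + (12/7)·R1: [0, 0, 216/7, 18, 234/7]
R3 ← R3 − (8)·R2: [0, 0, 120, 70, 130]
R4 ← R4 − (9/35)·R3: [0, 0, 0, 0, 0]
Echelon form has 3 nonzero rows, so rank(P) = 3.
The column space has dimension equal to the rank: 3.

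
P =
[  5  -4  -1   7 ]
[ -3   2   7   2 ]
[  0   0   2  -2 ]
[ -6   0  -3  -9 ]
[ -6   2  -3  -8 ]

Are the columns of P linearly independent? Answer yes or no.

yes

Row reduce P to echelon form.
R2 ← R2 + (3/5)·R1: [0, -2/5, 32/5, 31/5]
R4 ← R4 + (6/5)·R1: [0, -24/5, -21/5, -3/5]
R5 ← R5 + (6/5)·R1: [0, -14/5, -21/5, 2/5]
R4 ← R4 − (12)·R2: [0, 0, -81, -75]
R5 ← R5 − (7)·R2: [0, 0, -49, -43]
R4 ← R4 + (81/2)·R3: [0, 0, 0, -156]
R5 ← R5 + (49/2)·R3: [0, 0, 0, -92]
R5 ← R5 − (23/39)·R4: [0, 0, 0, 0]
4 pivots among 4 columns.
Every column is a pivot column, so the columns are linearly independent.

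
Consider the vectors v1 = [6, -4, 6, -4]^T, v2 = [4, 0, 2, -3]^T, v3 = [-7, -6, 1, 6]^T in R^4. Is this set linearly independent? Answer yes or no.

Form the matrix with these vectors as rows and row reduce.
R2 ← R2 − (2/3)·R1: [0, 8/3, -2, -1/3]
R3 ← R3 + (7/6)·R1: [0, -32/3, 8, 4/3]
R3 ← R3 + (4)·R2: [0, 0, 0, 0]
2 nonzero rows, so the 3 vectors span a space of dimension 2.
Since 2 < 3, the vectors are linearly dependent.

no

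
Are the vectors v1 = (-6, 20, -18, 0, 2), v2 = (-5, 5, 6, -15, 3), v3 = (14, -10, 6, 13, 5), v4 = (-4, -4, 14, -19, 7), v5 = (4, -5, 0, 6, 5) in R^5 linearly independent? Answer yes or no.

Form the matrix with these vectors as rows and row reduce.
R2 ← R2 − (5/6)·R1: [0, -35/3, 21, -15, 4/3]
R3 ← R3 + (7/3)·R1: [0, 110/3, -36, 13, 29/3]
R4 ← R4 − (2/3)·R1: [0, -52/3, 26, -19, 17/3]
R5 ← R5 + (2/3)·R1: [0, 25/3, -12, 6, 19/3]
R3 ← R3 + (22/7)·R2: [0, 0, 30, -239/7, 97/7]
R4 ← R4 − (52/35)·R2: [0, 0, -26/5, 23/7, 129/35]
R5 ← R5 + (5/7)·R2: [0, 0, 3, -33/7, 51/7]
R4 ← R4 + (13/75)·R3: [0, 0, 0, -1382/525, 3196/525]
R5 ← R5 − (1/10)·R3: [0, 0, 0, -13/10, 59/10]
R5 ← R5 − (1365/2764)·R4: [0, 0, 0, 0, 3999/1382]
5 nonzero rows, so the 5 vectors span a space of dimension 5.
Since 5 = 5, the vectors are linearly independent.

yes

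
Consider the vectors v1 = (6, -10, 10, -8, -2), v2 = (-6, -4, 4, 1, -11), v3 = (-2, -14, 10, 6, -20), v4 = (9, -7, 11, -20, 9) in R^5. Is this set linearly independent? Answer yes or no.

Form the matrix with these vectors as rows and row reduce.
R2 ← R2 + R1: [0, -14, 14, -7, -13]
R3 ← R3 + (1/3)·R1: [0, -52/3, 40/3, 10/3, -62/3]
R4 ← R4 − (3/2)·R1: [0, 8, -4, -8, 12]
R3 ← R3 − (26/21)·R2: [0, 0, -4, 12, -32/7]
R4 ← R4 + (4/7)·R2: [0, 0, 4, -12, 32/7]
R4 ← R4 + R3: [0, 0, 0, 0, 0]
3 nonzero rows, so the 4 vectors span a space of dimension 3.
Since 3 < 4, the vectors are linearly dependent.

no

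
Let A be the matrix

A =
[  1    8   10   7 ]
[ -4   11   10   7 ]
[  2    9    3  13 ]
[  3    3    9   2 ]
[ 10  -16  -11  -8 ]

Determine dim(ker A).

Row reduce to echelon form.
R2 ← R2 + (4)·R1: [0, 43, 50, 35]
R3 ← R3 − (2)·R1: [0, -7, -17, -1]
R4 ← R4 − (3)·R1: [0, -21, -21, -19]
R5 ← R5 − (10)·R1: [0, -96, -111, -78]
R3 ← R3 + (7/43)·R2: [0, 0, -381/43, 202/43]
R4 ← R4 + (21/43)·R2: [0, 0, 147/43, -82/43]
R5 ← R5 + (96/43)·R2: [0, 0, 27/43, 6/43]
R4 ← R4 + (49/127)·R3: [0, 0, 0, -12/127]
R5 ← R5 + (9/127)·R3: [0, 0, 0, 60/127]
R5 ← R5 + (5)·R4: [0, 0, 0, 0]
4 nonzero rows, so rank(A) = 4.
A has 4 columns; by rank–nullity, nullity = 4 − 4 = 0.

0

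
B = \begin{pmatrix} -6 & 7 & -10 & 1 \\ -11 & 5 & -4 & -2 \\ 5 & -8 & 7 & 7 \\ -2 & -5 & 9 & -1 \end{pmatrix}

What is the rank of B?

Row reduce to echelon form.
R2 ← R2 − (11/6)·R1: [0, -47/6, 43/3, -23/6]
R3 ← R3 + (5/6)·R1: [0, -13/6, -4/3, 47/6]
R4 ← R4 − (1/3)·R1: [0, -22/3, 37/3, -4/3]
R3 ← R3 − (13/47)·R2: [0, 0, -249/47, 418/47]
R4 ← R4 − (44/47)·R2: [0, 0, -51/47, 106/47]
R4 ← R4 − (17/83)·R3: [0, 0, 0, 36/83]
Echelon form has 4 nonzero rows, so rank(B) = 4.

4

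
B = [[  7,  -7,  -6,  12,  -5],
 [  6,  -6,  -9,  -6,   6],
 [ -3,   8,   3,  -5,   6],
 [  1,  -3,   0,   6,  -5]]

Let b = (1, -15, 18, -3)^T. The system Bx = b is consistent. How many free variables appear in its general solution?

Row reduce the augmented matrix [B | b].
R2 ← R2 − (6/7)·R1: [0, 0, -27/7, -114/7, 72/7, -111/7]
R3 ← R3 + (3/7)·R1: [0, 5, 3/7, 1/7, 27/7, 129/7]
R4 ← R4 − (1/7)·R1: [0, -2, 6/7, 30/7, -30/7, -22/7]
Swap R2 ↔ R3
R4 ← R4 + (2/5)·R2: [0, 0, 36/35, 152/35, -96/35, 148/35]
R4 ← R4 + (4/15)·R3: [0, 0, 0, 0, 0, 0]
The echelon form has 3 nonzero rows, and every pivot lies in the first 5 columns, so rank(B) = rank([B|b]) = 3.
The system is consistent.
Free variables = (unknowns) − (rank) = 5 − 3 = 2.

2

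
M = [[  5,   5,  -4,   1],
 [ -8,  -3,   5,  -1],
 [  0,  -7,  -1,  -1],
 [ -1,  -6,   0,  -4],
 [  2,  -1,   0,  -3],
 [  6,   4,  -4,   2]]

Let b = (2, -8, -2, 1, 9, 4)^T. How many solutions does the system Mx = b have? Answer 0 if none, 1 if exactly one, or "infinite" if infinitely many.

Row reduce the augmented matrix [M | b].
R2 ← R2 + (8/5)·R1: [0, 5, -7/5, 3/5, -24/5]
R4 ← R4 + (1/5)·R1: [0, -5, -4/5, -19/5, 7/5]
R5 ← R5 − (2/5)·R1: [0, -3, 8/5, -17/5, 41/5]
R6 ← R6 − (6/5)·R1: [0, -2, 4/5, 4/5, 8/5]
R3 ← R3 + (7/5)·R2: [0, 0, -74/25, -4/25, -218/25]
R4 ← R4 + R2: [0, 0, -11/5, -16/5, -17/5]
R5 ← R5 + (3/5)·R2: [0, 0, 19/25, -76/25, 133/25]
R6 ← R6 + (2/5)·R2: [0, 0, 6/25, 26/25, -8/25]
R4 ← R4 − (55/74)·R3: [0, 0, 0, -114/37, 114/37]
R5 ← R5 + (19/74)·R3: [0, 0, 0, -114/37, 114/37]
R6 ← R6 + (3/37)·R3: [0, 0, 0, 38/37, -38/37]
R5 ← R5 − R4: [0, 0, 0, 0, 0]
R6 ← R6 + (1/3)·R4: [0, 0, 0, 0, 0]
The echelon form has 4 nonzero rows, and every pivot lies in the first 4 columns, so rank(M) = rank([M|b]) = 4.
The system is consistent.
rank = 4 = number of unknowns, so the solution is unique.

1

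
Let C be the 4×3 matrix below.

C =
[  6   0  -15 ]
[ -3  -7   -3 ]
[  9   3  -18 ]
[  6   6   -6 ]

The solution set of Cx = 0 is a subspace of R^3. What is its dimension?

1

Row reduce to echelon form.
R2 ← R2 + (1/2)·R1: [0, -7, -21/2]
R3 ← R3 − (3/2)·R1: [0, 3, 9/2]
R4 ← R4 − R1: [0, 6, 9]
R3 ← R3 + (3/7)·R2: [0, 0, 0]
R4 ← R4 + (6/7)·R2: [0, 0, 0]
2 nonzero rows, so rank(C) = 2.
C has 3 columns; by rank–nullity, nullity = 3 − 2 = 1.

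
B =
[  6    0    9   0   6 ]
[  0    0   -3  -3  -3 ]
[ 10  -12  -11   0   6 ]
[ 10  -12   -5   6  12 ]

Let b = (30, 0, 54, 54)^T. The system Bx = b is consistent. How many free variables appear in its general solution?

Row reduce the augmented matrix [B | b].
R3 ← R3 − (5/3)·R1: [0, -12, -26, 0, -4, 4]
R4 ← R4 − (5/3)·R1: [0, -12, -20, 6, 2, 4]
Swap R2 ↔ R3
R4 ← R4 − R2: [0, 0, 6, 6, 6, 0]
R4 ← R4 + (2)·R3: [0, 0, 0, 0, 0, 0]
The echelon form has 3 nonzero rows, and every pivot lies in the first 5 columns, so rank(B) = rank([B|b]) = 3.
The system is consistent.
Free variables = (unknowns) − (rank) = 5 − 3 = 2.

2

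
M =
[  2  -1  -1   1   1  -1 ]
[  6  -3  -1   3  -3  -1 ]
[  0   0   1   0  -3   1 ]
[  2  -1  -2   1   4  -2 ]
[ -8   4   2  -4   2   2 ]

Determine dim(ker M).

Row reduce to echelon form.
R2 ← R2 − (3)·R1: [0, 0, 2, 0, -6, 2]
R4 ← R4 − R1: [0, 0, -1, 0, 3, -1]
R5 ← R5 + (4)·R1: [0, 0, -2, 0, 6, -2]
R3 ← R3 − (1/2)·R2: [0, 0, 0, 0, 0, 0]
R4 ← R4 + (1/2)·R2: [0, 0, 0, 0, 0, 0]
R5 ← R5 + R2: [0, 0, 0, 0, 0, 0]
2 nonzero rows, so rank(M) = 2.
M has 6 columns; by rank–nullity, nullity = 6 − 2 = 4.

4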